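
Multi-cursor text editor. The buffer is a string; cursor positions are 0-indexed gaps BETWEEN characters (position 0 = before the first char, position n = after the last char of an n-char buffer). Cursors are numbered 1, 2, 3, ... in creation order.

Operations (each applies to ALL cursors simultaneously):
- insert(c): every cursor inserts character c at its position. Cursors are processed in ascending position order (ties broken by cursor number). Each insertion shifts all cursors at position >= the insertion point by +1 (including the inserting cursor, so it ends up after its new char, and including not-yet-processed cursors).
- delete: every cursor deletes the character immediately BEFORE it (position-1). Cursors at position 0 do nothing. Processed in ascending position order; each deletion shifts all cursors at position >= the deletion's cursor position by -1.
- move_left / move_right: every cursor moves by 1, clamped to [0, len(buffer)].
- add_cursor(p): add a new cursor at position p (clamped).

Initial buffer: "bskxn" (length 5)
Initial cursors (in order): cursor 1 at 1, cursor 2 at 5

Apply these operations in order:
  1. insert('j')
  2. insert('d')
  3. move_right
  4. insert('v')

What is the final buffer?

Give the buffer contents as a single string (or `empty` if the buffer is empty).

After op 1 (insert('j')): buffer="bjskxnj" (len 7), cursors c1@2 c2@7, authorship .1....2
After op 2 (insert('d')): buffer="bjdskxnjd" (len 9), cursors c1@3 c2@9, authorship .11....22
After op 3 (move_right): buffer="bjdskxnjd" (len 9), cursors c1@4 c2@9, authorship .11....22
After op 4 (insert('v')): buffer="bjdsvkxnjdv" (len 11), cursors c1@5 c2@11, authorship .11.1...222

Answer: bjdsvkxnjdv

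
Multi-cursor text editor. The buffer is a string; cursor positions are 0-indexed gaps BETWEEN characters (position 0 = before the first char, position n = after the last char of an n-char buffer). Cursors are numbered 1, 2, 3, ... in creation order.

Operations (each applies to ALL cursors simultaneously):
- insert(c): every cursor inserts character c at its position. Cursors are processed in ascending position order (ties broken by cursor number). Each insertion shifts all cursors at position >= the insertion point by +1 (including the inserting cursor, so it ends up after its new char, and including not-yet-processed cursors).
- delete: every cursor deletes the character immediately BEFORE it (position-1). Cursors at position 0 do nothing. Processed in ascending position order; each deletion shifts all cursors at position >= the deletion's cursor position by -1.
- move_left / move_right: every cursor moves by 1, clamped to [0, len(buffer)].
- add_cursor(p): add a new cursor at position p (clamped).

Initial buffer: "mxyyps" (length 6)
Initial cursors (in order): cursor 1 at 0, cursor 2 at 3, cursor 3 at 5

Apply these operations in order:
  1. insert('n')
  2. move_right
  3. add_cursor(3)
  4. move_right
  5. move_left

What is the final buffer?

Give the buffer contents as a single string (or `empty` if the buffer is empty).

Answer: nmxynypns

Derivation:
After op 1 (insert('n')): buffer="nmxynypns" (len 9), cursors c1@1 c2@5 c3@8, authorship 1...2..3.
After op 2 (move_right): buffer="nmxynypns" (len 9), cursors c1@2 c2@6 c3@9, authorship 1...2..3.
After op 3 (add_cursor(3)): buffer="nmxynypns" (len 9), cursors c1@2 c4@3 c2@6 c3@9, authorship 1...2..3.
After op 4 (move_right): buffer="nmxynypns" (len 9), cursors c1@3 c4@4 c2@7 c3@9, authorship 1...2..3.
After op 5 (move_left): buffer="nmxynypns" (len 9), cursors c1@2 c4@3 c2@6 c3@8, authorship 1...2..3.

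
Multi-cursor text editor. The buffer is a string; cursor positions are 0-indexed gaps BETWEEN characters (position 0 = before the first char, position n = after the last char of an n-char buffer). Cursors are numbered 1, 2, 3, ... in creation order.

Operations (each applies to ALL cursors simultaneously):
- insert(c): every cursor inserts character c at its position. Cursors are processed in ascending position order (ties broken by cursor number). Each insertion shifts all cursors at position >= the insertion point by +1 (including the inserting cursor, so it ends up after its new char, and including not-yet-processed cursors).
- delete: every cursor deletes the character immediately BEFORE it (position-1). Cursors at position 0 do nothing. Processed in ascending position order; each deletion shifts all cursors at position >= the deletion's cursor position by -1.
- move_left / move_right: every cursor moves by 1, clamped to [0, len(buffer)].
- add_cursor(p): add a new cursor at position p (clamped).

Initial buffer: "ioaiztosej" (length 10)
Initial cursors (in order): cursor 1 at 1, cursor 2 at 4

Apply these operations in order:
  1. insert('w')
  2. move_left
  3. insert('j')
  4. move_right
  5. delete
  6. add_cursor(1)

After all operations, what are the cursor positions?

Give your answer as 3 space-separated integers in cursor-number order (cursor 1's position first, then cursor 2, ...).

After op 1 (insert('w')): buffer="iwoaiwztosej" (len 12), cursors c1@2 c2@6, authorship .1...2......
After op 2 (move_left): buffer="iwoaiwztosej" (len 12), cursors c1@1 c2@5, authorship .1...2......
After op 3 (insert('j')): buffer="ijwoaijwztosej" (len 14), cursors c1@2 c2@7, authorship .11...22......
After op 4 (move_right): buffer="ijwoaijwztosej" (len 14), cursors c1@3 c2@8, authorship .11...22......
After op 5 (delete): buffer="ijoaijztosej" (len 12), cursors c1@2 c2@6, authorship .1...2......
After op 6 (add_cursor(1)): buffer="ijoaijztosej" (len 12), cursors c3@1 c1@2 c2@6, authorship .1...2......

Answer: 2 6 1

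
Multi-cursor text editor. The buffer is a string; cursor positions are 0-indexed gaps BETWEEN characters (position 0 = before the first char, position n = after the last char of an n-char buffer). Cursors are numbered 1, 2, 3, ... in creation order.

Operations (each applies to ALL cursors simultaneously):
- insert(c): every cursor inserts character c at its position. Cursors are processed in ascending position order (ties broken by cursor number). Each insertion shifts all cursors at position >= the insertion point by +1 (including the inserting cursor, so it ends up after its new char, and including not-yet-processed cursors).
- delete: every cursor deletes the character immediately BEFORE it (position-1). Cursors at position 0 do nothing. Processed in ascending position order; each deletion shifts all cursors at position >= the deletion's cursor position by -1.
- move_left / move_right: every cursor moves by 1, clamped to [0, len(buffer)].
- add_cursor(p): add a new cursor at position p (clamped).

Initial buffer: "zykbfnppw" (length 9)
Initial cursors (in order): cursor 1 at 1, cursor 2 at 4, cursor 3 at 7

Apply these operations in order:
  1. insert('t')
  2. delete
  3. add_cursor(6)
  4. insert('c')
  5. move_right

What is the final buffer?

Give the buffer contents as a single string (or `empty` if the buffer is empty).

After op 1 (insert('t')): buffer="ztykbtfnptpw" (len 12), cursors c1@2 c2@6 c3@10, authorship .1...2...3..
After op 2 (delete): buffer="zykbfnppw" (len 9), cursors c1@1 c2@4 c3@7, authorship .........
After op 3 (add_cursor(6)): buffer="zykbfnppw" (len 9), cursors c1@1 c2@4 c4@6 c3@7, authorship .........
After op 4 (insert('c')): buffer="zcykbcfncpcpw" (len 13), cursors c1@2 c2@6 c4@9 c3@11, authorship .1...2..4.3..
After op 5 (move_right): buffer="zcykbcfncpcpw" (len 13), cursors c1@3 c2@7 c4@10 c3@12, authorship .1...2..4.3..

Answer: zcykbcfncpcpw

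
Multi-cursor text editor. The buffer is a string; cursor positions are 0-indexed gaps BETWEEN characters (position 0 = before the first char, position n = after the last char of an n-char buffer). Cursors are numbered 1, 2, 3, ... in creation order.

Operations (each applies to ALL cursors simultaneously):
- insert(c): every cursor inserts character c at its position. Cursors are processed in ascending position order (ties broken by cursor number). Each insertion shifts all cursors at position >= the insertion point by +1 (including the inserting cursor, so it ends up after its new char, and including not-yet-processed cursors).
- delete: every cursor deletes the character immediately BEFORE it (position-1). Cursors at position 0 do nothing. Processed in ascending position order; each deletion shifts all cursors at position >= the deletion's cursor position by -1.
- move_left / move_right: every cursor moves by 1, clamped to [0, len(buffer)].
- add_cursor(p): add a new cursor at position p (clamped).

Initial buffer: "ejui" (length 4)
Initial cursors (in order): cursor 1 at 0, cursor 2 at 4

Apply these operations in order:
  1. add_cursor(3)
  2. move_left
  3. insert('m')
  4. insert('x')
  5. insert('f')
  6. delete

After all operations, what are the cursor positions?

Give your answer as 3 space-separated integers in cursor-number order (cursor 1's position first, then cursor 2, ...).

Answer: 2 9 6

Derivation:
After op 1 (add_cursor(3)): buffer="ejui" (len 4), cursors c1@0 c3@3 c2@4, authorship ....
After op 2 (move_left): buffer="ejui" (len 4), cursors c1@0 c3@2 c2@3, authorship ....
After op 3 (insert('m')): buffer="mejmumi" (len 7), cursors c1@1 c3@4 c2@6, authorship 1..3.2.
After op 4 (insert('x')): buffer="mxejmxumxi" (len 10), cursors c1@2 c3@6 c2@9, authorship 11..33.22.
After op 5 (insert('f')): buffer="mxfejmxfumxfi" (len 13), cursors c1@3 c3@8 c2@12, authorship 111..333.222.
After op 6 (delete): buffer="mxejmxumxi" (len 10), cursors c1@2 c3@6 c2@9, authorship 11..33.22.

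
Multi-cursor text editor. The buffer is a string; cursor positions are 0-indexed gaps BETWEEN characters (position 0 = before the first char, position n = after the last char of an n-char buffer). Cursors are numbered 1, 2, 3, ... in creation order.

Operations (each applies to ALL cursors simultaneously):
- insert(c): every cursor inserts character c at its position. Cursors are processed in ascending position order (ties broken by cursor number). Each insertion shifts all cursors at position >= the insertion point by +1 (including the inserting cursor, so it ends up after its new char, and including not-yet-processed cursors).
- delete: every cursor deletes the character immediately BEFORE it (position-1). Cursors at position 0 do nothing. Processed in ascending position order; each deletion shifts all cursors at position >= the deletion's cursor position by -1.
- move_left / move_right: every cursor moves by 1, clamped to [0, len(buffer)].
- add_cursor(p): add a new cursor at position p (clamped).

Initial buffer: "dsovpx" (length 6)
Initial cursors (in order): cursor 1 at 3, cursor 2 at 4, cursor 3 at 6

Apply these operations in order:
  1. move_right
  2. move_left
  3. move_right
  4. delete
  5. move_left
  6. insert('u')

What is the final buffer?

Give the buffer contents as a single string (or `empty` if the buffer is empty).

Answer: dsuuuo

Derivation:
After op 1 (move_right): buffer="dsovpx" (len 6), cursors c1@4 c2@5 c3@6, authorship ......
After op 2 (move_left): buffer="dsovpx" (len 6), cursors c1@3 c2@4 c3@5, authorship ......
After op 3 (move_right): buffer="dsovpx" (len 6), cursors c1@4 c2@5 c3@6, authorship ......
After op 4 (delete): buffer="dso" (len 3), cursors c1@3 c2@3 c3@3, authorship ...
After op 5 (move_left): buffer="dso" (len 3), cursors c1@2 c2@2 c3@2, authorship ...
After op 6 (insert('u')): buffer="dsuuuo" (len 6), cursors c1@5 c2@5 c3@5, authorship ..123.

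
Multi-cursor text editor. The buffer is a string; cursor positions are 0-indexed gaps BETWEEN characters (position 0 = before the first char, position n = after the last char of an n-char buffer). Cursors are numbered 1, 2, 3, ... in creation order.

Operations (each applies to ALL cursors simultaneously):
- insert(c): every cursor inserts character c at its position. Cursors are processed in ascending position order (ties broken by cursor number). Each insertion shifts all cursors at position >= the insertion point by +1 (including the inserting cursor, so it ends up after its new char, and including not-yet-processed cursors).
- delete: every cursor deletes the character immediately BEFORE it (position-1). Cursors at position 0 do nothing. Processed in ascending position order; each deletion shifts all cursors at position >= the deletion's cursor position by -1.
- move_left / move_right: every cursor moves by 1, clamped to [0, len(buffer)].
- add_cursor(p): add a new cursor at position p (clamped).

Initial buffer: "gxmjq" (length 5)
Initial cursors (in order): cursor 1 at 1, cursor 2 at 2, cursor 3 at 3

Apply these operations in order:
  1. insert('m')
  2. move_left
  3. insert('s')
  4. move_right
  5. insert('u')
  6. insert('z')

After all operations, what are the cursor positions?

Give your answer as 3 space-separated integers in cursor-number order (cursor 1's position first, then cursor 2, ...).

Answer: 5 10 15

Derivation:
After op 1 (insert('m')): buffer="gmxmmmjq" (len 8), cursors c1@2 c2@4 c3@6, authorship .1.2.3..
After op 2 (move_left): buffer="gmxmmmjq" (len 8), cursors c1@1 c2@3 c3@5, authorship .1.2.3..
After op 3 (insert('s')): buffer="gsmxsmmsmjq" (len 11), cursors c1@2 c2@5 c3@8, authorship .11.22.33..
After op 4 (move_right): buffer="gsmxsmmsmjq" (len 11), cursors c1@3 c2@6 c3@9, authorship .11.22.33..
After op 5 (insert('u')): buffer="gsmuxsmumsmujq" (len 14), cursors c1@4 c2@8 c3@12, authorship .111.222.333..
After op 6 (insert('z')): buffer="gsmuzxsmuzmsmuzjq" (len 17), cursors c1@5 c2@10 c3@15, authorship .1111.2222.3333..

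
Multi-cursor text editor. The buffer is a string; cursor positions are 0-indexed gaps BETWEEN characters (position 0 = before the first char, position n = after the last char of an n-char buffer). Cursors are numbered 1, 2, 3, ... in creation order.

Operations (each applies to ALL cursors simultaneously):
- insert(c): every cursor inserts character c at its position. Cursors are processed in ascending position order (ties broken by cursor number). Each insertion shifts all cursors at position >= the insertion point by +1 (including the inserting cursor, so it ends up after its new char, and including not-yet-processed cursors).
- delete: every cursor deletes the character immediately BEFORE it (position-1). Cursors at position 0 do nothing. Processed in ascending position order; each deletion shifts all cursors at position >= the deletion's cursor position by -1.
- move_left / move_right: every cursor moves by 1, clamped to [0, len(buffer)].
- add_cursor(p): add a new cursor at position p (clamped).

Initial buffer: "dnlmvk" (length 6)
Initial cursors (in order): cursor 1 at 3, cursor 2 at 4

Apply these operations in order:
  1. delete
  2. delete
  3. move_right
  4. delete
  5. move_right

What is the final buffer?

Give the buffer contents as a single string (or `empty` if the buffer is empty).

Answer: k

Derivation:
After op 1 (delete): buffer="dnvk" (len 4), cursors c1@2 c2@2, authorship ....
After op 2 (delete): buffer="vk" (len 2), cursors c1@0 c2@0, authorship ..
After op 3 (move_right): buffer="vk" (len 2), cursors c1@1 c2@1, authorship ..
After op 4 (delete): buffer="k" (len 1), cursors c1@0 c2@0, authorship .
After op 5 (move_right): buffer="k" (len 1), cursors c1@1 c2@1, authorship .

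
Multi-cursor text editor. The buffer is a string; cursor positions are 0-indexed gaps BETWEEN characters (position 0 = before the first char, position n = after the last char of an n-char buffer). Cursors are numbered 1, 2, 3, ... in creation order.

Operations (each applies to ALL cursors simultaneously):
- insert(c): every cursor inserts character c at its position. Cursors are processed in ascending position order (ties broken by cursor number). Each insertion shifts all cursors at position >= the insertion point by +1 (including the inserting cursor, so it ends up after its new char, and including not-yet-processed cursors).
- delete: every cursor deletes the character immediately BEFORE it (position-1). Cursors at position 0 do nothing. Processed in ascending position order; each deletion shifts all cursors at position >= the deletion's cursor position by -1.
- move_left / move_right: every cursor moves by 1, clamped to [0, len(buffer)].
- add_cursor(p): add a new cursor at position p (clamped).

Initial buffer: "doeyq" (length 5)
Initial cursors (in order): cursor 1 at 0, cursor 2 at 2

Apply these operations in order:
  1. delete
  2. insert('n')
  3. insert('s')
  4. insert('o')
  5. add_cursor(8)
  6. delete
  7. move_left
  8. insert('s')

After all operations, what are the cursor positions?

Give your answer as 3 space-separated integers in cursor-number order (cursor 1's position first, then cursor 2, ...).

Answer: 2 7 7

Derivation:
After op 1 (delete): buffer="deyq" (len 4), cursors c1@0 c2@1, authorship ....
After op 2 (insert('n')): buffer="ndneyq" (len 6), cursors c1@1 c2@3, authorship 1.2...
After op 3 (insert('s')): buffer="nsdnseyq" (len 8), cursors c1@2 c2@5, authorship 11.22...
After op 4 (insert('o')): buffer="nsodnsoeyq" (len 10), cursors c1@3 c2@7, authorship 111.222...
After op 5 (add_cursor(8)): buffer="nsodnsoeyq" (len 10), cursors c1@3 c2@7 c3@8, authorship 111.222...
After op 6 (delete): buffer="nsdnsyq" (len 7), cursors c1@2 c2@5 c3@5, authorship 11.22..
After op 7 (move_left): buffer="nsdnsyq" (len 7), cursors c1@1 c2@4 c3@4, authorship 11.22..
After op 8 (insert('s')): buffer="nssdnsssyq" (len 10), cursors c1@2 c2@7 c3@7, authorship 111.2232..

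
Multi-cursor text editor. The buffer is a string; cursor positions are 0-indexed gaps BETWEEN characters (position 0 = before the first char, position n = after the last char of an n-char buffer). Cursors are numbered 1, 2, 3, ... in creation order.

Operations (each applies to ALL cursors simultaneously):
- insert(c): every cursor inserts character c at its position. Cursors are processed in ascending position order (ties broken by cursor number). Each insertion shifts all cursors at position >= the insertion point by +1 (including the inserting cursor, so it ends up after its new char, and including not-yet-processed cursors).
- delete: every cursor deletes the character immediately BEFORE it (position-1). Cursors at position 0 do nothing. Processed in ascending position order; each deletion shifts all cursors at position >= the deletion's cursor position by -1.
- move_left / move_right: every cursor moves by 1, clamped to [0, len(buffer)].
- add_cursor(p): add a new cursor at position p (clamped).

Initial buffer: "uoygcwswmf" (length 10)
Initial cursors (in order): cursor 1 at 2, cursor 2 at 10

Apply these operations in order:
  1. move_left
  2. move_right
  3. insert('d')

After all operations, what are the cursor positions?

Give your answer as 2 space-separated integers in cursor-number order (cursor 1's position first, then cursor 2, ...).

Answer: 3 12

Derivation:
After op 1 (move_left): buffer="uoygcwswmf" (len 10), cursors c1@1 c2@9, authorship ..........
After op 2 (move_right): buffer="uoygcwswmf" (len 10), cursors c1@2 c2@10, authorship ..........
After op 3 (insert('d')): buffer="uodygcwswmfd" (len 12), cursors c1@3 c2@12, authorship ..1........2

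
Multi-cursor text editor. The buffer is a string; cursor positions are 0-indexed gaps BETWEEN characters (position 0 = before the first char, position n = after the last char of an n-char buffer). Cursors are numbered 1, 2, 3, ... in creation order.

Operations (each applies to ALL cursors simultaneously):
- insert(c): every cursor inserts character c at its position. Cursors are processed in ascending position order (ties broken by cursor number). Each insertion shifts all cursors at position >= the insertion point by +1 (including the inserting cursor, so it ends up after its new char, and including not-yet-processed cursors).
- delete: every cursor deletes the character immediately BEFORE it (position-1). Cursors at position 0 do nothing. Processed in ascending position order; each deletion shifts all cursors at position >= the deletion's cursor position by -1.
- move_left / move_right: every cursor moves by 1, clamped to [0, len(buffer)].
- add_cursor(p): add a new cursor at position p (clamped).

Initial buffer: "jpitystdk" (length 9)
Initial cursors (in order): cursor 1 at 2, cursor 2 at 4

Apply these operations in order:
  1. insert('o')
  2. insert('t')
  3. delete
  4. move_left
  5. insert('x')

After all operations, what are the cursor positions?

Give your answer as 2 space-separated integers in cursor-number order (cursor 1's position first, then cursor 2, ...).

Answer: 3 7

Derivation:
After op 1 (insert('o')): buffer="jpoitoystdk" (len 11), cursors c1@3 c2@6, authorship ..1..2.....
After op 2 (insert('t')): buffer="jpotitotystdk" (len 13), cursors c1@4 c2@8, authorship ..11..22.....
After op 3 (delete): buffer="jpoitoystdk" (len 11), cursors c1@3 c2@6, authorship ..1..2.....
After op 4 (move_left): buffer="jpoitoystdk" (len 11), cursors c1@2 c2@5, authorship ..1..2.....
After op 5 (insert('x')): buffer="jpxoitxoystdk" (len 13), cursors c1@3 c2@7, authorship ..11..22.....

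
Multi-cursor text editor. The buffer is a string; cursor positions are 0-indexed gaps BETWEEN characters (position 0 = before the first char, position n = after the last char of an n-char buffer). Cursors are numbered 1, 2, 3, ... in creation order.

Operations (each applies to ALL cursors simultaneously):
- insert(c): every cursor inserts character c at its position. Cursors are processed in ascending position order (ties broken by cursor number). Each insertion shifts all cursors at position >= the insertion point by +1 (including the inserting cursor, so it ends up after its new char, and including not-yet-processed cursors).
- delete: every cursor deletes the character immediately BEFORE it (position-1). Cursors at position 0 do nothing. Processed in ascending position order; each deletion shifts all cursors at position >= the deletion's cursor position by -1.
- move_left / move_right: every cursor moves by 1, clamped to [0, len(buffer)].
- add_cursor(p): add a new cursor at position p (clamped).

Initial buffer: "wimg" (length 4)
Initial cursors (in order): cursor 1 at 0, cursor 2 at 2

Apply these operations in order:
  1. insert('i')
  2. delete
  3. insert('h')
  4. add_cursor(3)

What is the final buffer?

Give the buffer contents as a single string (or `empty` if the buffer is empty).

Answer: hwihmg

Derivation:
After op 1 (insert('i')): buffer="iwiimg" (len 6), cursors c1@1 c2@4, authorship 1..2..
After op 2 (delete): buffer="wimg" (len 4), cursors c1@0 c2@2, authorship ....
After op 3 (insert('h')): buffer="hwihmg" (len 6), cursors c1@1 c2@4, authorship 1..2..
After op 4 (add_cursor(3)): buffer="hwihmg" (len 6), cursors c1@1 c3@3 c2@4, authorship 1..2..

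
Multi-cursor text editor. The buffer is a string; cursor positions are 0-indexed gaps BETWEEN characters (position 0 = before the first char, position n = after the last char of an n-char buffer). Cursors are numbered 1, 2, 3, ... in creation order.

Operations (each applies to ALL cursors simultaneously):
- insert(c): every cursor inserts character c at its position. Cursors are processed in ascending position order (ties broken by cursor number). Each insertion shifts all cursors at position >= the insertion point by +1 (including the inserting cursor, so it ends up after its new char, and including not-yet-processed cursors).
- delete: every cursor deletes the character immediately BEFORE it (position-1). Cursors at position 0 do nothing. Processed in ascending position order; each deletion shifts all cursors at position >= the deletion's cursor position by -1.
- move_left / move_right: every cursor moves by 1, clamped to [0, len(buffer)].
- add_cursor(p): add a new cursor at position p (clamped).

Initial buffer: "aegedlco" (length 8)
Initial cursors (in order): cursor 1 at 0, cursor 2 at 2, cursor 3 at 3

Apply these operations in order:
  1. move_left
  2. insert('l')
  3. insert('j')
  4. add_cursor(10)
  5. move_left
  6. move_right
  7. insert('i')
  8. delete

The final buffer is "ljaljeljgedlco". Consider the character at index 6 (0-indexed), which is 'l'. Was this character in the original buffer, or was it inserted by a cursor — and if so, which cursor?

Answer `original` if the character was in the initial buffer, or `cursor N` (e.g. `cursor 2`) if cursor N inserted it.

Answer: cursor 3

Derivation:
After op 1 (move_left): buffer="aegedlco" (len 8), cursors c1@0 c2@1 c3@2, authorship ........
After op 2 (insert('l')): buffer="lalelgedlco" (len 11), cursors c1@1 c2@3 c3@5, authorship 1.2.3......
After op 3 (insert('j')): buffer="ljaljeljgedlco" (len 14), cursors c1@2 c2@5 c3@8, authorship 11.22.33......
After op 4 (add_cursor(10)): buffer="ljaljeljgedlco" (len 14), cursors c1@2 c2@5 c3@8 c4@10, authorship 11.22.33......
After op 5 (move_left): buffer="ljaljeljgedlco" (len 14), cursors c1@1 c2@4 c3@7 c4@9, authorship 11.22.33......
After op 6 (move_right): buffer="ljaljeljgedlco" (len 14), cursors c1@2 c2@5 c3@8 c4@10, authorship 11.22.33......
After op 7 (insert('i')): buffer="ljialjieljigeidlco" (len 18), cursors c1@3 c2@7 c3@11 c4@14, authorship 111.222.333..4....
After op 8 (delete): buffer="ljaljeljgedlco" (len 14), cursors c1@2 c2@5 c3@8 c4@10, authorship 11.22.33......
Authorship (.=original, N=cursor N): 1 1 . 2 2 . 3 3 . . . . . .
Index 6: author = 3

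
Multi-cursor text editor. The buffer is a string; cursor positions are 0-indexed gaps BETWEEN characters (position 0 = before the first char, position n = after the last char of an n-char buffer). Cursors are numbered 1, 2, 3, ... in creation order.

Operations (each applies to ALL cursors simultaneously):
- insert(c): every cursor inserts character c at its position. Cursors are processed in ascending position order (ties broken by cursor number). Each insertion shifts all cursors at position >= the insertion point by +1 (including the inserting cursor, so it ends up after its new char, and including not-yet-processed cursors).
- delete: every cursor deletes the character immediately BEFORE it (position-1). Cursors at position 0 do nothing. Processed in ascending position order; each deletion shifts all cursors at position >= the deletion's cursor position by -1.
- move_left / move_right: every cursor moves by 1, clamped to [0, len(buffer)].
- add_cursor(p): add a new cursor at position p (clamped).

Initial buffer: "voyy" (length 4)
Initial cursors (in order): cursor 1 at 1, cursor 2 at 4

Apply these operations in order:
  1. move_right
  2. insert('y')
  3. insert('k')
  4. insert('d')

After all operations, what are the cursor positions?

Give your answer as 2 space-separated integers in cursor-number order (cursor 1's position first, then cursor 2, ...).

After op 1 (move_right): buffer="voyy" (len 4), cursors c1@2 c2@4, authorship ....
After op 2 (insert('y')): buffer="voyyyy" (len 6), cursors c1@3 c2@6, authorship ..1..2
After op 3 (insert('k')): buffer="voykyyyk" (len 8), cursors c1@4 c2@8, authorship ..11..22
After op 4 (insert('d')): buffer="voykdyyykd" (len 10), cursors c1@5 c2@10, authorship ..111..222

Answer: 5 10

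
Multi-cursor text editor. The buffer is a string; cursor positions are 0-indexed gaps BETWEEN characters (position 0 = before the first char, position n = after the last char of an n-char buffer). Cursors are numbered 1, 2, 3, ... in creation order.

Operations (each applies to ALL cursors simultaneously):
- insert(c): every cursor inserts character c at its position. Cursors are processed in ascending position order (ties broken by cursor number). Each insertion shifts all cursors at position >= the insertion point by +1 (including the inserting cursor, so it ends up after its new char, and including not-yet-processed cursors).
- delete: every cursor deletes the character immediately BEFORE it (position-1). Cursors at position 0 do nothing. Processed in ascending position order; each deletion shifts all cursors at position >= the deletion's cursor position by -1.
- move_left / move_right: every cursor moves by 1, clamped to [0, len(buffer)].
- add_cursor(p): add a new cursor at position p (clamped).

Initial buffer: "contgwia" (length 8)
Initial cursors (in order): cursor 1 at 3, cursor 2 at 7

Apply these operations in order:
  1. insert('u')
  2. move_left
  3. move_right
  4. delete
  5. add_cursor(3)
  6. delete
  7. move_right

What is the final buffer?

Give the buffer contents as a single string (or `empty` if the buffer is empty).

After op 1 (insert('u')): buffer="conutgwiua" (len 10), cursors c1@4 c2@9, authorship ...1....2.
After op 2 (move_left): buffer="conutgwiua" (len 10), cursors c1@3 c2@8, authorship ...1....2.
After op 3 (move_right): buffer="conutgwiua" (len 10), cursors c1@4 c2@9, authorship ...1....2.
After op 4 (delete): buffer="contgwia" (len 8), cursors c1@3 c2@7, authorship ........
After op 5 (add_cursor(3)): buffer="contgwia" (len 8), cursors c1@3 c3@3 c2@7, authorship ........
After op 6 (delete): buffer="ctgwa" (len 5), cursors c1@1 c3@1 c2@4, authorship .....
After op 7 (move_right): buffer="ctgwa" (len 5), cursors c1@2 c3@2 c2@5, authorship .....

Answer: ctgwa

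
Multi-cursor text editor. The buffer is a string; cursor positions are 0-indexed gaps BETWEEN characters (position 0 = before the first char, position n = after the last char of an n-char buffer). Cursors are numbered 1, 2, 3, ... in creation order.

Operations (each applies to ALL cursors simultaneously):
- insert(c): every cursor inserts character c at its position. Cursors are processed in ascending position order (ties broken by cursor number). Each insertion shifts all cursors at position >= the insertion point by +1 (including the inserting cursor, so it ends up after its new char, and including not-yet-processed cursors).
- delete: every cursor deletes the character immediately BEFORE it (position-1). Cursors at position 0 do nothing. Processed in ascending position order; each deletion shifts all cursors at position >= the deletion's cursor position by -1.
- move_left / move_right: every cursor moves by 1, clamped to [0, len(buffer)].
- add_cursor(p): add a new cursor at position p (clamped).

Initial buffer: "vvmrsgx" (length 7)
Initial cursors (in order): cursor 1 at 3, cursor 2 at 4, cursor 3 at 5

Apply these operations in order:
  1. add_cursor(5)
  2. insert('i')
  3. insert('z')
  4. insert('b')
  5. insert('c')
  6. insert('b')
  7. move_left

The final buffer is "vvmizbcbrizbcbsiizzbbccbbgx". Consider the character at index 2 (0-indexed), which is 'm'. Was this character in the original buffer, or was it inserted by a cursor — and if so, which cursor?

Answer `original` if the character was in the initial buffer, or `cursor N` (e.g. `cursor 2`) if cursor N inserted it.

After op 1 (add_cursor(5)): buffer="vvmrsgx" (len 7), cursors c1@3 c2@4 c3@5 c4@5, authorship .......
After op 2 (insert('i')): buffer="vvmirisiigx" (len 11), cursors c1@4 c2@6 c3@9 c4@9, authorship ...1.2.34..
After op 3 (insert('z')): buffer="vvmizrizsiizzgx" (len 15), cursors c1@5 c2@8 c3@13 c4@13, authorship ...11.22.3434..
After op 4 (insert('b')): buffer="vvmizbrizbsiizzbbgx" (len 19), cursors c1@6 c2@10 c3@17 c4@17, authorship ...111.222.343434..
After op 5 (insert('c')): buffer="vvmizbcrizbcsiizzbbccgx" (len 23), cursors c1@7 c2@12 c3@21 c4@21, authorship ...1111.2222.34343434..
After op 6 (insert('b')): buffer="vvmizbcbrizbcbsiizzbbccbbgx" (len 27), cursors c1@8 c2@14 c3@25 c4@25, authorship ...11111.22222.3434343434..
After op 7 (move_left): buffer="vvmizbcbrizbcbsiizzbbccbbgx" (len 27), cursors c1@7 c2@13 c3@24 c4@24, authorship ...11111.22222.3434343434..
Authorship (.=original, N=cursor N): . . . 1 1 1 1 1 . 2 2 2 2 2 . 3 4 3 4 3 4 3 4 3 4 . .
Index 2: author = original

Answer: original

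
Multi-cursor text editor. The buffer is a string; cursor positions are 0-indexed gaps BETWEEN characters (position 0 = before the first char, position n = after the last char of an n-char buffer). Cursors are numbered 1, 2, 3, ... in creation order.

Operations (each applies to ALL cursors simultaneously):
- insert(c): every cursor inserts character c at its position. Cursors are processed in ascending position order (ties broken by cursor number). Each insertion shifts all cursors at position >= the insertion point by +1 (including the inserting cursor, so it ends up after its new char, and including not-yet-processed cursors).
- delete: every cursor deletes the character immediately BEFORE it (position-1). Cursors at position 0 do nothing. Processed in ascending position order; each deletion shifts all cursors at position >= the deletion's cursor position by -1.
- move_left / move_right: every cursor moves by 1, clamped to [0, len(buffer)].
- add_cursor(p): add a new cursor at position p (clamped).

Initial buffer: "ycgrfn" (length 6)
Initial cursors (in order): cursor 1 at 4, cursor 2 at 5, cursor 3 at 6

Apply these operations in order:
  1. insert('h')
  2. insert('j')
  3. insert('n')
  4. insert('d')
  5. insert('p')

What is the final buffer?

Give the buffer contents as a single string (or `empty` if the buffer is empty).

Answer: ycgrhjndpfhjndpnhjndp

Derivation:
After op 1 (insert('h')): buffer="ycgrhfhnh" (len 9), cursors c1@5 c2@7 c3@9, authorship ....1.2.3
After op 2 (insert('j')): buffer="ycgrhjfhjnhj" (len 12), cursors c1@6 c2@9 c3@12, authorship ....11.22.33
After op 3 (insert('n')): buffer="ycgrhjnfhjnnhjn" (len 15), cursors c1@7 c2@11 c3@15, authorship ....111.222.333
After op 4 (insert('d')): buffer="ycgrhjndfhjndnhjnd" (len 18), cursors c1@8 c2@13 c3@18, authorship ....1111.2222.3333
After op 5 (insert('p')): buffer="ycgrhjndpfhjndpnhjndp" (len 21), cursors c1@9 c2@15 c3@21, authorship ....11111.22222.33333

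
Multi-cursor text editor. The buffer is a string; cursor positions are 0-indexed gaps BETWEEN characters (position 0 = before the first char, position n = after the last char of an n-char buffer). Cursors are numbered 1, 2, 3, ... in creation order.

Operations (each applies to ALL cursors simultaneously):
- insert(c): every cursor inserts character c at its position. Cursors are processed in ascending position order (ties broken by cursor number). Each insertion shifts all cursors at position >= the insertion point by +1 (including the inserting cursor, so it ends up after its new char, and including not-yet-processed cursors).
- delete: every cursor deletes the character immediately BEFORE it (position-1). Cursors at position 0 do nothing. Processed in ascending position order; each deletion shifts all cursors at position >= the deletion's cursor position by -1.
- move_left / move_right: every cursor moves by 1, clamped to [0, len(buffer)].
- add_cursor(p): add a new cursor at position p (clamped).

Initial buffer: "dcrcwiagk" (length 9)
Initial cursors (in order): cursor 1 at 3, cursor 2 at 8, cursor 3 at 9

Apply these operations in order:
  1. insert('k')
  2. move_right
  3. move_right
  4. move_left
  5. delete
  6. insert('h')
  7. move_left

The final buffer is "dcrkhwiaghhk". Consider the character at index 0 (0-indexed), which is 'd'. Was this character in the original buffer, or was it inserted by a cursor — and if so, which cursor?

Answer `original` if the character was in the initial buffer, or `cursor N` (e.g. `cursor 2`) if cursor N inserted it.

After op 1 (insert('k')): buffer="dcrkcwiagkkk" (len 12), cursors c1@4 c2@10 c3@12, authorship ...1.....2.3
After op 2 (move_right): buffer="dcrkcwiagkkk" (len 12), cursors c1@5 c2@11 c3@12, authorship ...1.....2.3
After op 3 (move_right): buffer="dcrkcwiagkkk" (len 12), cursors c1@6 c2@12 c3@12, authorship ...1.....2.3
After op 4 (move_left): buffer="dcrkcwiagkkk" (len 12), cursors c1@5 c2@11 c3@11, authorship ...1.....2.3
After op 5 (delete): buffer="dcrkwiagk" (len 9), cursors c1@4 c2@8 c3@8, authorship ...1....3
After op 6 (insert('h')): buffer="dcrkhwiaghhk" (len 12), cursors c1@5 c2@11 c3@11, authorship ...11....233
After op 7 (move_left): buffer="dcrkhwiaghhk" (len 12), cursors c1@4 c2@10 c3@10, authorship ...11....233
Authorship (.=original, N=cursor N): . . . 1 1 . . . . 2 3 3
Index 0: author = original

Answer: original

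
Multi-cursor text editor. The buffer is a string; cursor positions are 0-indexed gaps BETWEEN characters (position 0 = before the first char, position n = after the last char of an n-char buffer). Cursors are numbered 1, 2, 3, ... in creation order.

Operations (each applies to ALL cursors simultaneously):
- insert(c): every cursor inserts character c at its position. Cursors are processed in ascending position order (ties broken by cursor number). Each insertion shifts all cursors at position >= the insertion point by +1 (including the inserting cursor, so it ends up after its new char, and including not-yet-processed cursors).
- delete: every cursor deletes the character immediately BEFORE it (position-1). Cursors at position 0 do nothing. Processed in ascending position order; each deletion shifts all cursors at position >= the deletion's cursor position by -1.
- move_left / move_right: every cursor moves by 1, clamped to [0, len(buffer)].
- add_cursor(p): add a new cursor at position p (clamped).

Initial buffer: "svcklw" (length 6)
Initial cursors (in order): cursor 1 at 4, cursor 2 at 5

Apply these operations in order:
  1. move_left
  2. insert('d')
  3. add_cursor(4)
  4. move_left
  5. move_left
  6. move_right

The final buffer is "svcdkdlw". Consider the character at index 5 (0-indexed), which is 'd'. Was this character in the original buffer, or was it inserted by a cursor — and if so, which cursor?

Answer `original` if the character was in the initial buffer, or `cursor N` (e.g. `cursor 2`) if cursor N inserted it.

After op 1 (move_left): buffer="svcklw" (len 6), cursors c1@3 c2@4, authorship ......
After op 2 (insert('d')): buffer="svcdkdlw" (len 8), cursors c1@4 c2@6, authorship ...1.2..
After op 3 (add_cursor(4)): buffer="svcdkdlw" (len 8), cursors c1@4 c3@4 c2@6, authorship ...1.2..
After op 4 (move_left): buffer="svcdkdlw" (len 8), cursors c1@3 c3@3 c2@5, authorship ...1.2..
After op 5 (move_left): buffer="svcdkdlw" (len 8), cursors c1@2 c3@2 c2@4, authorship ...1.2..
After op 6 (move_right): buffer="svcdkdlw" (len 8), cursors c1@3 c3@3 c2@5, authorship ...1.2..
Authorship (.=original, N=cursor N): . . . 1 . 2 . .
Index 5: author = 2

Answer: cursor 2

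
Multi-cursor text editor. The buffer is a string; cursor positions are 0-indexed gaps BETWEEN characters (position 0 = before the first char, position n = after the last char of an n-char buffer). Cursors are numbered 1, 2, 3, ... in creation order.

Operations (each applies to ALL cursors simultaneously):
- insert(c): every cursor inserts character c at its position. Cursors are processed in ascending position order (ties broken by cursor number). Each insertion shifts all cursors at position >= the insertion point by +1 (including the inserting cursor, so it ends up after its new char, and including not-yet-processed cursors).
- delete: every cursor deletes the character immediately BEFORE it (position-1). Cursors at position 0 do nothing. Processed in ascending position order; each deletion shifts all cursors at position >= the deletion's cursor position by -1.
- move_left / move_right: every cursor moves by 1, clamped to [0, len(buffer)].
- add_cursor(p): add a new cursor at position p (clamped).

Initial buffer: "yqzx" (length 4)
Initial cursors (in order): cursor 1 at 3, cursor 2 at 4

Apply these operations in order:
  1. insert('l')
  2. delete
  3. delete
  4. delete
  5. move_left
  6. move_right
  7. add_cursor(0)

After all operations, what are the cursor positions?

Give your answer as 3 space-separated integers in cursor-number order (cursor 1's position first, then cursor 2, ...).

Answer: 0 0 0

Derivation:
After op 1 (insert('l')): buffer="yqzlxl" (len 6), cursors c1@4 c2@6, authorship ...1.2
After op 2 (delete): buffer="yqzx" (len 4), cursors c1@3 c2@4, authorship ....
After op 3 (delete): buffer="yq" (len 2), cursors c1@2 c2@2, authorship ..
After op 4 (delete): buffer="" (len 0), cursors c1@0 c2@0, authorship 
After op 5 (move_left): buffer="" (len 0), cursors c1@0 c2@0, authorship 
After op 6 (move_right): buffer="" (len 0), cursors c1@0 c2@0, authorship 
After op 7 (add_cursor(0)): buffer="" (len 0), cursors c1@0 c2@0 c3@0, authorship 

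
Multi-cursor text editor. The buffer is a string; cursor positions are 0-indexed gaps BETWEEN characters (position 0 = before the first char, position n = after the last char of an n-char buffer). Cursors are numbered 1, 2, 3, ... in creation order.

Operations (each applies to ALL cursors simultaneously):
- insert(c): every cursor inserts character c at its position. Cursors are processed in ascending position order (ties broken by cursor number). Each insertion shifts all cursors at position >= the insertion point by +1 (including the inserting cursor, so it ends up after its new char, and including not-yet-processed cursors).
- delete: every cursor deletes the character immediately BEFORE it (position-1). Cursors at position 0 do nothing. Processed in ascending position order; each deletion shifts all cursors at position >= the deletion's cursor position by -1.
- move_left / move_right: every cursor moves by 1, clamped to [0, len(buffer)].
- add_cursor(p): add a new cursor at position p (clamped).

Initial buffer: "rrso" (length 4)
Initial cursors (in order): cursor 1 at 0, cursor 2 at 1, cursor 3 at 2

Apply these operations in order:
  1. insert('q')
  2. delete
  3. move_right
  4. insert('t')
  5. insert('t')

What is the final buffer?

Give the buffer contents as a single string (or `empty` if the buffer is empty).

Answer: rttrttstto

Derivation:
After op 1 (insert('q')): buffer="qrqrqso" (len 7), cursors c1@1 c2@3 c3@5, authorship 1.2.3..
After op 2 (delete): buffer="rrso" (len 4), cursors c1@0 c2@1 c3@2, authorship ....
After op 3 (move_right): buffer="rrso" (len 4), cursors c1@1 c2@2 c3@3, authorship ....
After op 4 (insert('t')): buffer="rtrtsto" (len 7), cursors c1@2 c2@4 c3@6, authorship .1.2.3.
After op 5 (insert('t')): buffer="rttrttstto" (len 10), cursors c1@3 c2@6 c3@9, authorship .11.22.33.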